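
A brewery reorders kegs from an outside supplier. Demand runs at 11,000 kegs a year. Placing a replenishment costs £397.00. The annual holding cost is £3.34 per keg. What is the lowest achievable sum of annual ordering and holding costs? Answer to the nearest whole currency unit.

TC* ≈ £5,401

The optimal lot size = √(2DS/H) = √(2 × 11,000 × 397 / 3.34) ≈ 1617.09.
At the optimum the two cost components are equal, so total cost = 2·(Q*/2)H = Q*·H.
Minimum total = √(2DSH) = √(2 × 11,000 × 397 × 3.34) ≈ 5401.070.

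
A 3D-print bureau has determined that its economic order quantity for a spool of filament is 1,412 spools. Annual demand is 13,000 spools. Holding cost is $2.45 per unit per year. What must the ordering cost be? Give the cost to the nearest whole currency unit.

S ≈ $188

The basic EOQ model gives Q* = √(2DS/H); rearrange for the unknown.
From Q* = √(2DS/H): S = Q*²H / (2D) = 1,412² × 2.45 / (2 × 13,000) = 187.8720.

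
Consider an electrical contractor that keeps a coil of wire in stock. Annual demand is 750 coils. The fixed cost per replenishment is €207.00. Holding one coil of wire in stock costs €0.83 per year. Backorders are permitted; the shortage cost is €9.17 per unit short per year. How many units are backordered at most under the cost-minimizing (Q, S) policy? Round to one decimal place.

S* ≈ 53.0 coils

With planned backorders, Q* = √(2DS/H) · √((H+B)/B).
√(2DS/H) = √(2 × 750 × 207 / 0.83) = 611.634.
√((H+B)/B) = √((0.83+9.17)/9.17) = 1.0443.
Q* ≈ 638.715.
S* = Q* · H/(H+B) = 638.715 × 0.83/10 ≈ 53.013.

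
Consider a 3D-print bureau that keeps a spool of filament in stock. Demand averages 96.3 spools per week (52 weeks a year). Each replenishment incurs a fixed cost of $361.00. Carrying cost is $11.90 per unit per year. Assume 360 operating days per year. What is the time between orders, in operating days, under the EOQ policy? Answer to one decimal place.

T ≈ 39.6 days

Annual demand D = 96.3 × 52 = 5,007.6.
Q* = √(2DS/H) = √(2 × 5,007.6 × 361 / 11.9) ≈ 551.20.
Cycle time = Q*/D × 360 = 551.20 / 5,007.6 × 360 ≈ 39.626 days.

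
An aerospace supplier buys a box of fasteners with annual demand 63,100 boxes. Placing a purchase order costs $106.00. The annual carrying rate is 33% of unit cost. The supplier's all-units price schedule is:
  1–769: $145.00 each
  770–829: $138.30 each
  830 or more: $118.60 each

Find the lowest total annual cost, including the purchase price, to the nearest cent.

Holding cost per unit per year at price C is H = 0.33·C.
For each price level, check whether its EOQ is feasible; otherwise the best quantity at that price is the breakpoint.
EOQ at $145.00 = 528.7 (feasible in tier 1): TC = 63,100×$145.00 + (63,100/528.7)×106 + (528.7/2)×0.33×$145.00 = $9,174,800.18.
EOQ at $138.30 = 541.4 < 770, so use break Q=770: TC = 63,100×$138.30 + (63,100/770.0)×106 + (770.0/2)×0.33×$138.30 = $8,752,987.51.
EOQ at $118.60 = 584.6 < 830, so use break Q=830: TC = 63,100×$118.60 + (63,100/830.0)×106 + (830.0/2)×0.33×$118.60 = $7,507,960.82.
Lowest total cost among the candidates is at Q = 830.0.

TC* ≈ $7,507,960.82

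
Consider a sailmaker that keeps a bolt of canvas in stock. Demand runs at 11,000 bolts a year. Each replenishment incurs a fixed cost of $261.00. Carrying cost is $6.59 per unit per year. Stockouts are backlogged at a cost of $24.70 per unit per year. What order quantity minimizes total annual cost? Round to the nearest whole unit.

Q* ≈ 1,051 bolts

With planned backorders, Q* = √(2DS/H) · √((H+B)/B).
√(2DS/H) = √(2 × 11,000 × 261 / 6.59) = 933.445.
√((H+B)/B) = √((6.59+24.7)/24.7) = 1.1255.
Q* ≈ 1050.614.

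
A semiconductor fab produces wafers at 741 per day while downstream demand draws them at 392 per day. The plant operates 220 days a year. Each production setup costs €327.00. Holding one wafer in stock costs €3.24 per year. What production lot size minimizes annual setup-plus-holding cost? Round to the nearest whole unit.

Q* ≈ 6,079 wafers

Annual demand D = 392 × 220 = 86,240.
Production build-up factor (1 − d/p) = 1 − 392/741 = 0.4710.
Q* = √(2DS / (H(1 − d/p))) = √(2 × 86,240 × 327 / (3.24 × 0.4710)).
= √(56,400,960 / 1.526) ≈ 6079.490.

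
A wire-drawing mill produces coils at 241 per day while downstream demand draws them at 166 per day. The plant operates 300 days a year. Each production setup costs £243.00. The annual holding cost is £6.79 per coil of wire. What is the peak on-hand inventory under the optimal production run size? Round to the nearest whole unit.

Annual demand D = 166 × 300 = 49,800.
Production build-up factor (1 − d/p) = 1 − 166/241 = 0.3112.
Q* = √(2DS / (H(1 − d/p))) = √(2 × 49,800 × 243 / (6.79 × 0.3112)).
= √(24,202,800 / 2.1131) ≈ 3384.354.
Maximum inventory = Q*(1 − d/p) = 3384.354 × 0.3112 ≈ 1053.222.

I_max ≈ 1,053 coils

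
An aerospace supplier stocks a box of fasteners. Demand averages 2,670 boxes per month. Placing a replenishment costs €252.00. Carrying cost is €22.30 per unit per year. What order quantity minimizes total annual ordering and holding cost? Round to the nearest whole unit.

Annual demand D = 2,670 × 12 = 32,040.
EOQ = √(2DS / H) = √(2 × 32,040 × 252 / 22.3).
= √(16,148,160 / 22.3) = √724,132.7354 ≈ 850.960.

Q* ≈ 851 boxes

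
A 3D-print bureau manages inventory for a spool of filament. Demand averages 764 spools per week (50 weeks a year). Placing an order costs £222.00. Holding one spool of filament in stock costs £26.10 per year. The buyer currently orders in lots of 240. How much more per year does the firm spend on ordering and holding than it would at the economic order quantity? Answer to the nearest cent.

Annual demand D = 764 × 50 = 38,200.
EOQ = √(2DS/H) = √(2 × 38,200 × 222 / 26.1) ≈ 806.13.
Cost at Q* = (D/Q*)S + (Q*/2)H = √(2DSH) ≈ £21,039.89.
Cost at Q = 240: (38,200/240)×222 + (240/2)×26.1 = £35,335.00 + £3,132.00 = £38,467.00.
Excess = £38,467.00 − £21,039.89 = £17,427.11.

Extra cost ≈ £17,427.11 per year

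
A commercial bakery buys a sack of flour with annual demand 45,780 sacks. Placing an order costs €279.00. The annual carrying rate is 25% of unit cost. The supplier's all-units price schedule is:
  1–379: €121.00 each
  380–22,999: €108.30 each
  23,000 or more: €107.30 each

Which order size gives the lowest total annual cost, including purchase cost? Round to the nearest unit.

Q* ≈ 971 sacks

Holding cost per unit per year at price C is H = 0.25·C.
For each price level, check whether its EOQ is feasible; otherwise the best quantity at that price is the breakpoint.
Tier 1 (€121.00): EOQ = 919.0 exceeds tier's upper bound 379, so this tier is dominated.
EOQ at €108.30 = 971.3 (feasible in tier 2): TC = 45,780×€108.30 + (45,780/971.3)×279 + (971.3/2)×0.25×€108.30 = €4,984,273.00.
EOQ at €107.30 = 975.9 < 23000, so use break Q=23000: TC = 45,780×€107.30 + (45,780/23000.0)×279 + (23000.0/2)×0.25×€107.30 = €5,221,236.83.
Lowest total cost is €4,984,273.00 at Q = 971.3.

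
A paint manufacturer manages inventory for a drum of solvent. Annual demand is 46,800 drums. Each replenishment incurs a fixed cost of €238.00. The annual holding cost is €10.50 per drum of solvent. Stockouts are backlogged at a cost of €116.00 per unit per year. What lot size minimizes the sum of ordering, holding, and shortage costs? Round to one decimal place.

With planned backorders, Q* = √(2DS/H) · √((H+B)/B).
√(2DS/H) = √(2 × 46,800 × 238 / 10.5) = 1456.571.
√((H+B)/B) = √((10.5+116)/116) = 1.0443.
Q* ≈ 1521.066.

Q* ≈ 1,521.1 drums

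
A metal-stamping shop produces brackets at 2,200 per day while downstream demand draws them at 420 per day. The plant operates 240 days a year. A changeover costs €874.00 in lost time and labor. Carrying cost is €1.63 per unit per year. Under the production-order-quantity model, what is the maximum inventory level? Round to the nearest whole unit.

Annual demand D = 420 × 240 = 100,800.
Production build-up factor (1 − d/p) = 1 − 420/2,200 = 0.8091.
Q* = √(2DS / (H(1 − d/p))) = √(2 × 100,800 × 874 / (1.63 × 0.8091)).
= √(176,198,400 / 1.3188) ≈ 11558.687.
Maximum inventory = Q*(1 − d/p) = 11558.687 × 0.8091 ≈ 9352.029.

I_max ≈ 9,352 brackets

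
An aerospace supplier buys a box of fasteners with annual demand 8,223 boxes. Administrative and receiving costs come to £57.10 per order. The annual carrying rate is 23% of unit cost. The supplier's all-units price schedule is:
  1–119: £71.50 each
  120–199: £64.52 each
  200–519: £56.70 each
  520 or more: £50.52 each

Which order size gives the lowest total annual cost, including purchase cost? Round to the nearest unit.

Q* ≈ 520 boxes

Holding cost per unit per year at price C is H = 0.23·C.
Evaluate total cost at each tier's feasible EOQ or, if the EOQ is below the tier, at the tier's minimum quantity.
Tier 1 (£71.50): EOQ = 239.0 exceeds tier's upper bound 119, so this tier is dominated.
Tier 2 (£64.52): EOQ = 251.6 exceeds tier's upper bound 199, so this tier is dominated.
EOQ at £56.70 = 268.3 (feasible in tier 3): TC = 8,223×£56.70 + (8,223/268.3)×57.1 + (268.3/2)×0.23×£56.70 = £469,743.58.
EOQ at £50.52 = 284.3 < 520, so use break Q=520: TC = 8,223×£50.52 + (8,223/520.0)×57.1 + (520.0/2)×0.23×£50.52 = £419,350.00.
Lowest total cost is £419,350.00 at Q = 520.0.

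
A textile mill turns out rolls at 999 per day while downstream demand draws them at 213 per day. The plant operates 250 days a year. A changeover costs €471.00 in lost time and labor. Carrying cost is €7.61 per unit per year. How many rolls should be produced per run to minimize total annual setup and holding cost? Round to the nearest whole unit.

Q* ≈ 2,894 rolls

Annual demand D = 213 × 250 = 53,250.
Production build-up factor (1 − d/p) = 1 − 213/999 = 0.7868.
Q* = √(2DS / (H(1 − d/p))) = √(2 × 53,250 × 471 / (7.61 × 0.7868)).
= √(50,161,500 / 5.9874) ≈ 2894.439.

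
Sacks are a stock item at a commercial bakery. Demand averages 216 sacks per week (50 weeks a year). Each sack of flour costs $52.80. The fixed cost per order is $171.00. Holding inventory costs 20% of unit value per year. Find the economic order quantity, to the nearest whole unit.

Q* ≈ 591 sacks

Annual demand D = 216 × 50 = 10,800.
Holding cost H = 0.20 × $52.80 = $10.5600 per unit per year.
EOQ = √(2DS / H) = √(2 × 10,800 × 171 / 10.56).
= √(3,693,600 / 10.56) = √349,772.7273 ≈ 591.416.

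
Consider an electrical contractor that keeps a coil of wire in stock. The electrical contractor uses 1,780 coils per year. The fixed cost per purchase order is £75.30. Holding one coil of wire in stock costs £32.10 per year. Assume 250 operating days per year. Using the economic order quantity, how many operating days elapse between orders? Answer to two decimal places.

The optimal lot size = √(2DS/H) = √(2 × 1,780 × 75.3 / 32.1) ≈ 91.38.
Cycle time = Q*/D × 250 = 91.38 / 1,780 × 250 ≈ 12.835 days.

T ≈ 12.83 days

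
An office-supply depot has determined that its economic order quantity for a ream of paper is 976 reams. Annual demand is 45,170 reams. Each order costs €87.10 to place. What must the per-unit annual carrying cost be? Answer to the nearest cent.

H ≈ €8.26

Invert the EOQ relation Q*² = 2DS/H.
From Q* = √(2DS/H): H = 2DS / Q*² = 2 × 45,170 × 87.1 / 976² = 8.2604.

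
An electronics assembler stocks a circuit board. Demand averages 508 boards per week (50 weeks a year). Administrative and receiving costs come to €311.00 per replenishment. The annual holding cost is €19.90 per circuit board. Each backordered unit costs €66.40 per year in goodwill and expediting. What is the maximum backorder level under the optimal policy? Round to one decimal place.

S* ≈ 234.2 boards

Annual demand D = 508 × 50 = 25,400.
With planned backorders, Q* = √(2DS/H) · √((H+B)/B).
√(2DS/H) = √(2 × 25,400 × 311 / 19.9) = 891.016.
√((H+B)/B) = √((19.9+66.4)/66.4) = 1.1400.
Q* ≈ 1015.797.
S* = Q* · H/(H+B) = 1015.797 × 19.9/86.3 ≈ 234.234.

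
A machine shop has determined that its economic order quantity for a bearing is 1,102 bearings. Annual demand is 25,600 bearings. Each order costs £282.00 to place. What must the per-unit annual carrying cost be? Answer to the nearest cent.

The basic EOQ model gives Q* = √(2DS/H); rearrange for the unknown.
From Q* = √(2DS/H): H = 2DS / Q*² = 2 × 25,600 × 282 / 1,102² = 11.8893.

H ≈ £11.89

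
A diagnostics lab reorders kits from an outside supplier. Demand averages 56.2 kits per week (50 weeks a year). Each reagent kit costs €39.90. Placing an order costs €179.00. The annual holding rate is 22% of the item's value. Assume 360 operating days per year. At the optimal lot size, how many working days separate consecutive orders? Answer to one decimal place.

Annual demand D = 56.2 × 50 = 2,810.
Holding cost H = 0.22 × €39.90 = €8.7780 per unit per year.
EOQ = √(2DS/H) = √(2 × 2,810 × 179 / 8.778) ≈ 338.53.
Cycle time = Q*/D × 360 = 338.53 / 2,810 × 360 ≈ 43.370 days.

T ≈ 43.4 days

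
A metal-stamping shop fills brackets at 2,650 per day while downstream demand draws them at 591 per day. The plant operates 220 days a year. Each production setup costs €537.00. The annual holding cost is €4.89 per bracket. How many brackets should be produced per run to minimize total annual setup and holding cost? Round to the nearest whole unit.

Annual demand D = 591 × 220 = 130,020.
Production build-up factor (1 − d/p) = 1 − 591/2,650 = 0.7770.
Q* = √(2DS / (H(1 − d/p))) = √(2 × 130,020 × 537 / (4.89 × 0.7770)).
= √(139,641,480 / 3.7994) ≈ 6062.441.

Q* ≈ 6,062 brackets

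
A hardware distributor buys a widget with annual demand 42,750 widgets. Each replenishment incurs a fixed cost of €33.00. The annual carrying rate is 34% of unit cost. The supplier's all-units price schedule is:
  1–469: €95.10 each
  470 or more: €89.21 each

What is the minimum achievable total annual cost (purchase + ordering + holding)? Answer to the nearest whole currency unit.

TC* ≈ €3,823,857

Holding cost per unit per year at price C is H = 0.34·C.
Evaluate total cost at each tier's feasible EOQ or, if the EOQ is below the tier, at the tier's minimum quantity.
EOQ at €95.10 = 295.4 (feasible in tier 1): TC = 42,750×€95.10 + (42,750/295.4)×33 + (295.4/2)×0.34×€95.10 = €4,075,076.46.
EOQ at €89.21 = 305.0 < 470, so use break Q=470: TC = 42,750×€89.21 + (42,750/470.0)×33 + (470.0/2)×0.34×€89.21 = €3,823,856.97.
Lowest total cost among the candidates is at Q = 470.0.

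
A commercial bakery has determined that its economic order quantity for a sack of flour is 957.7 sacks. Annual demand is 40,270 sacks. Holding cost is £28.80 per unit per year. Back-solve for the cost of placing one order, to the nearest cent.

The basic EOQ model gives Q* = √(2DS/H); rearrange for the unknown.
From Q* = √(2DS/H): S = Q*²H / (2D) = 957.7² × 28.8 / (2 × 40,270) = 327.9743.

S ≈ £327.97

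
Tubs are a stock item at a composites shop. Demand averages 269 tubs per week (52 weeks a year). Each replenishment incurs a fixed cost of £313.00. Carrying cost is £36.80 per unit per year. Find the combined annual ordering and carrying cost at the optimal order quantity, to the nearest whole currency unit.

TC* ≈ £17,951

Annual demand D = 269 × 52 = 13,988.
The optimal lot size = √(2DS/H) = √(2 × 13,988 × 313 / 36.8) ≈ 487.80.
At the optimum the two cost components are equal, so total cost = 2·(Q*/2)H = Q*·H.
Minimum total = √(2DSH) = √(2 × 13,988 × 313 × 36.8) ≈ 17951.010.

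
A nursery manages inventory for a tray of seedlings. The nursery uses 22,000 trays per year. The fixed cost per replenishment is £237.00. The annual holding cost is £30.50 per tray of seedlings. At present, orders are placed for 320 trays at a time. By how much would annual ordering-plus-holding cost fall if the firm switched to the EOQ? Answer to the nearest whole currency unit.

EOQ = √(2DS/H) = √(2 × 22,000 × 237 / 30.5) ≈ 584.72.
Cost at Q* = (D/Q*)S + (Q*/2)H = √(2DSH) ≈ £17,834.07.
Cost at Q = 320: (22,000/320)×237 + (320/2)×30.5 = £16,293.75 + £4,880.00 = £21,173.75.
Excess = £21,173.75 − £17,834.07 = £3,339.68.

Extra cost ≈ £3,340 per year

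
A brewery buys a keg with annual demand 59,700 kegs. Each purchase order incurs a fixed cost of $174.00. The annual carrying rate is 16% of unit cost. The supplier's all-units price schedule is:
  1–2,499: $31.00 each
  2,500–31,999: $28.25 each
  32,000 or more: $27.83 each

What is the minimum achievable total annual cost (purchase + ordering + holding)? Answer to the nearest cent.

Holding cost per unit per year at price C is H = 0.16·C.
For each price level, check whether its EOQ is feasible; otherwise the best quantity at that price is the breakpoint.
EOQ at $31.00 = 2046.6 (feasible in tier 1): TC = 59,700×$31.00 + (59,700/2046.6)×174 + (2046.6/2)×0.16×$31.00 = $1,860,851.21.
EOQ at $28.25 = 2143.9 < 2500, so use break Q=2500: TC = 59,700×$28.25 + (59,700/2500.0)×174 + (2500.0/2)×0.16×$28.25 = $1,696,330.12.
EOQ at $27.83 = 2160.0 < 32000, so use break Q=32000: TC = 59,700×$27.83 + (59,700/32000.0)×174 + (32000.0/2)×0.16×$27.83 = $1,733,020.42.
Lowest total cost among the candidates is at Q = 2500.0.

TC* ≈ $1,696,330.12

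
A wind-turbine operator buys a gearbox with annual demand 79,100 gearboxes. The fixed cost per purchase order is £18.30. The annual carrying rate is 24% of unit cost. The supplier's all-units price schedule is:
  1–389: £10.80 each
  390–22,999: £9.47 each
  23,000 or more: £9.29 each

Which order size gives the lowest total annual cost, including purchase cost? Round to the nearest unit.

Holding cost per unit per year at price C is H = 0.24·C.
Evaluate total cost at each tier's feasible EOQ or, if the EOQ is below the tier, at the tier's minimum quantity.
Tier 1 (£10.80): EOQ = 1056.8 exceeds tier's upper bound 389, so this tier is dominated.
EOQ at £9.47 = 1128.6 (feasible in tier 2): TC = 79,100×£9.47 + (79,100/1128.6)×18.3 + (1128.6/2)×0.24×£9.47 = £751,642.13.
EOQ at £9.29 = 1139.5 < 23000, so use break Q=23000: TC = 79,100×£9.29 + (79,100/23000.0)×18.3 + (23000.0/2)×0.24×£9.29 = £760,542.34.
Lowest total cost is £751,642.13 at Q = 1128.6.

Q* ≈ 1,129 gearboxes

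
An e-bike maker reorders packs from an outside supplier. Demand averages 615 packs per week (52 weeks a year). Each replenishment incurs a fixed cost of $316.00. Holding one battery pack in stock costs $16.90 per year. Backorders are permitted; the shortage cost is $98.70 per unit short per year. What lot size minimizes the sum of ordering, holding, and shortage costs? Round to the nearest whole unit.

Annual demand D = 615 × 52 = 31,980.
With planned backorders, Q* = √(2DS/H) · √((H+B)/B).
√(2DS/H) = √(2 × 31,980 × 316 / 16.9) = 1093.590.
√((H+B)/B) = √((16.9+98.7)/98.7) = 1.0822.
Q* ≈ 1183.518.

Q* ≈ 1,184 packs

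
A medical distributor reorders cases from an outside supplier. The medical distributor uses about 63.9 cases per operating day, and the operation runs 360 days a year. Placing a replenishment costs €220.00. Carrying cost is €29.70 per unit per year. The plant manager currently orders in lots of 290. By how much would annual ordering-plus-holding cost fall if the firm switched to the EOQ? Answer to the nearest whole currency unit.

Annual demand D = 63.9 × 360 = 23,004.
EOQ = √(2DS/H) = √(2 × 23,004 × 220 / 29.7) ≈ 583.78.
Cost at Q* = (D/Q*)S + (Q*/2)H = √(2DSH) ≈ €17,338.29.
Cost at Q = 290: (23,004/290)×220 + (290/2)×29.7 = €17,451.31 + €4,306.50 = €21,757.81.
Excess = €21,757.81 − €17,338.29 = €4,419.52.

Extra cost ≈ €4,420 per year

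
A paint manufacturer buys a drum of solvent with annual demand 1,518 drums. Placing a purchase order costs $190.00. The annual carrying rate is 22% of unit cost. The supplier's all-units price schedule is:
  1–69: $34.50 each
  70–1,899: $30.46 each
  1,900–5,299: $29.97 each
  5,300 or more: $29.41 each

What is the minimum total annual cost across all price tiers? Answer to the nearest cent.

TC* ≈ $48,204.37

Holding cost per unit per year at price C is H = 0.22·C.
Candidates are each tier's EOQ (if it falls in that tier) and each price-break quantity.
Tier 1 ($34.50): EOQ = 275.7 exceeds tier's upper bound 69, so this tier is dominated.
EOQ at $30.46 = 293.4 (feasible in tier 2): TC = 1,518×$30.46 + (1,518/293.4)×190 + (293.4/2)×0.22×$30.46 = $48,204.37.
EOQ at $29.97 = 295.8 < 1900, so use break Q=1900: TC = 1,518×$29.97 + (1,518/1900.0)×190 + (1900.0/2)×0.22×$29.97 = $51,909.99.
EOQ at $29.41 = 298.6 < 5300, so use break Q=5300: TC = 1,518×$29.41 + (1,518/5300.0)×190 + (5300.0/2)×0.22×$29.41 = $61,844.83.
Lowest total cost among the candidates is at Q = 293.4.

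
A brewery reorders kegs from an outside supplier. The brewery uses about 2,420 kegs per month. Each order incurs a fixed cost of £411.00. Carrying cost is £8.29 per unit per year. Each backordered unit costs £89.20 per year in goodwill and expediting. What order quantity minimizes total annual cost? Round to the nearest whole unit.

Q* ≈ 1,774 kegs

Annual demand D = 2,420 × 12 = 29,040.
With planned backorders, Q* = √(2DS/H) · √((H+B)/B).
√(2DS/H) = √(2 × 29,040 × 411 / 8.29) = 1696.903.
√((H+B)/B) = √((8.29+89.2)/89.2) = 1.0454.
Q* ≈ 1774.004.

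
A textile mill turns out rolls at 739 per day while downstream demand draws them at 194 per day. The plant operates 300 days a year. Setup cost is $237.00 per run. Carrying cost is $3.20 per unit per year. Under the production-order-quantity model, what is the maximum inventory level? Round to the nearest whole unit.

I_max ≈ 2,521 rolls

Annual demand D = 194 × 300 = 58,200.
Production build-up factor (1 − d/p) = 1 − 194/739 = 0.7375.
Q* = √(2DS / (H(1 − d/p))) = √(2 × 58,200 × 237 / (3.2 × 0.7375)).
= √(27,586,800 / 2.3599) ≈ 3419.004.
Maximum inventory = Q*(1 − d/p) = 3419.004 × 0.7375 ≈ 2521.458.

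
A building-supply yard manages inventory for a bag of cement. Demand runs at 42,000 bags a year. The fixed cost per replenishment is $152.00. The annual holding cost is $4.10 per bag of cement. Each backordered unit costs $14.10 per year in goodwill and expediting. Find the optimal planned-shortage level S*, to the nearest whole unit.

S* ≈ 452 bags

With planned backorders, Q* = √(2DS/H) · √((H+B)/B).
√(2DS/H) = √(2 × 42,000 × 152 / 4.1) = 1764.694.
√((H+B)/B) = √((4.1+14.1)/14.1) = 1.1361.
Q* ≈ 2004.914.
S* = Q* · H/(H+B) = 2004.914 × 4.1/18.2 ≈ 451.656.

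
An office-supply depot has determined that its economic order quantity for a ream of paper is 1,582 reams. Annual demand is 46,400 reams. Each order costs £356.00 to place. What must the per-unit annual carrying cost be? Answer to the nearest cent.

H ≈ £13.20

The basic EOQ model gives Q* = √(2DS/H); rearrange for the unknown.
From Q* = √(2DS/H): H = 2DS / Q*² = 2 × 46,400 × 356 / 1,582² = 13.2003.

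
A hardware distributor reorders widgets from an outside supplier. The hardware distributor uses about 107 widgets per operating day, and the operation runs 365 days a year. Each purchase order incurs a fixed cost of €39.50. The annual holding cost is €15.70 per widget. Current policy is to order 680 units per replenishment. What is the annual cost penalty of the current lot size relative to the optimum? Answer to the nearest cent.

Annual demand D = 107 × 365 = 39,055.
EOQ = √(2DS/H) = √(2 × 39,055 × 39.5 / 15.7) ≈ 443.30.
Cost at Q* = (D/Q*)S + (Q*/2)H = √(2DSH) ≈ €6,959.88.
Cost at Q = 680: (39,055/680)×39.5 + (680/2)×15.7 = €2,268.64 + €5,338.00 = €7,606.64.
Excess = €7,606.64 − €6,959.88 = €646.76.

Extra cost ≈ €646.76 per year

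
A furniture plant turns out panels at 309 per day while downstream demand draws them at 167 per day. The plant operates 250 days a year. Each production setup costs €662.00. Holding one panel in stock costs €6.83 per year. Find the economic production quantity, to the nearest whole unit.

Annual demand D = 167 × 250 = 41,750.
Production build-up factor (1 − d/p) = 1 − 167/309 = 0.4595.
Q* = √(2DS / (H(1 − d/p))) = √(2 × 41,750 × 662 / (6.83 × 0.4595)).
= √(55,277,000 / 3.1387) ≈ 4196.594.

Q* ≈ 4,197 panels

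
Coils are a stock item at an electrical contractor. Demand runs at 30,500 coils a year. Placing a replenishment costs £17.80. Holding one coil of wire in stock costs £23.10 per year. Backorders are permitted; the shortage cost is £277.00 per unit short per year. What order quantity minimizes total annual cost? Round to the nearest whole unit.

Q* ≈ 226 coils

With planned backorders, Q* = √(2DS/H) · √((H+B)/B).
√(2DS/H) = √(2 × 30,500 × 17.8 / 23.1) = 216.805.
√((H+B)/B) = √((23.1+277)/277) = 1.0409.
Q* ≈ 225.664.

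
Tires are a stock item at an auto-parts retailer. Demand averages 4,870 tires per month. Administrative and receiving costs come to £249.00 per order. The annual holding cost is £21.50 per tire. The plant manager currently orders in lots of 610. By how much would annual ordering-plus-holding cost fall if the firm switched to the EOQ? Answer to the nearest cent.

Annual demand D = 4,870 × 12 = 58,440.
EOQ = √(2DS/H) = √(2 × 58,440 × 249 / 21.5) ≈ 1163.46.
Cost at Q* = (D/Q*)S + (Q*/2)H = √(2DSH) ≈ £25,014.34.
Cost at Q = 610: (58,440/610)×249 + (610/2)×21.5 = £23,855.02 + £6,557.50 = £30,412.52.
Excess = £30,412.52 − £25,014.34 = £5,398.18.

Extra cost ≈ £5,398.18 per year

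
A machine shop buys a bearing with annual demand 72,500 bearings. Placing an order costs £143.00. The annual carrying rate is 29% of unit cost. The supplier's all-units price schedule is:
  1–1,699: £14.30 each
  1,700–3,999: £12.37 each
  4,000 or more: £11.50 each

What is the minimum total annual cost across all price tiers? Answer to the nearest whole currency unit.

TC* ≈ £843,012

Holding cost per unit per year at price C is H = 0.29·C.
Candidates are each tier's EOQ (if it falls in that tier) and each price-break quantity.
Tier 1 (£14.30): EOQ = 2236.1 exceeds tier's upper bound 1699, so this tier is dominated.
EOQ at £12.37 = 2404.2 (feasible in tier 2): TC = 72,500×£12.37 + (72,500/2404.2)×143 + (2404.2/2)×0.29×£12.37 = £905,449.54.
EOQ at £11.50 = 2493.5 < 4000, so use break Q=4000: TC = 72,500×£11.50 + (72,500/4000.0)×143 + (4000.0/2)×0.29×£11.50 = £843,011.88.
Lowest total cost among the candidates is at Q = 4000.0.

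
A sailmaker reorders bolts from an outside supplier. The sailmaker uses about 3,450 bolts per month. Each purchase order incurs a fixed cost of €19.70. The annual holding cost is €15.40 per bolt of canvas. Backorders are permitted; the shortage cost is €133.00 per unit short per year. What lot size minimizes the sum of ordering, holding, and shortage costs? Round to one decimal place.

Q* ≈ 343.8 bolts

Annual demand D = 3,450 × 12 = 41,400.
With planned backorders, Q* = √(2DS/H) · √((H+B)/B).
√(2DS/H) = √(2 × 41,400 × 19.7 / 15.4) = 325.453.
√((H+B)/B) = √((15.4+133)/133) = 1.0563.
Q* ≈ 343.779.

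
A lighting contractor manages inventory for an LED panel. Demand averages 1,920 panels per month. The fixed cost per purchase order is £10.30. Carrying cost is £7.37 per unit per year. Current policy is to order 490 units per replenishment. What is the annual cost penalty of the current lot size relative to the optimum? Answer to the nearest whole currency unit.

Annual demand D = 1,920 × 12 = 23,040.
EOQ = √(2DS/H) = √(2 × 23,040 × 10.3 / 7.37) ≈ 253.77.
Cost at Q* = (D/Q*)S + (Q*/2)H = √(2DSH) ≈ £1,870.29.
Cost at Q = 490: (23,040/490)×10.3 + (490/2)×7.37 = £484.31 + £1,805.65 = £2,289.96.
Excess = £2,289.96 − £1,870.29 = £419.67.

Extra cost ≈ £420 per year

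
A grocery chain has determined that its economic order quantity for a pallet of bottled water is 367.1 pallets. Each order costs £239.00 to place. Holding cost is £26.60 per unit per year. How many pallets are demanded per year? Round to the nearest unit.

D ≈ 7,499 pallets per year

The basic EOQ model gives Q* = √(2DS/H); rearrange for the unknown.
From Q* = √(2DS/H): D = Q*²H / (2S) = 367.1² × 26.6 / (2 × 239) = 7499.331.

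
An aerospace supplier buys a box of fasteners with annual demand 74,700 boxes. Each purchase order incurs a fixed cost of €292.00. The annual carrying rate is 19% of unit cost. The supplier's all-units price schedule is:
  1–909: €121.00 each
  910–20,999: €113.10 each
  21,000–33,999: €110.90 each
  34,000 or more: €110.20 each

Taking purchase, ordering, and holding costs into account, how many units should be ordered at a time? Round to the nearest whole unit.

Q* ≈ 1,425 boxes

Holding cost per unit per year at price C is H = 0.19·C.
Evaluate total cost at each tier's feasible EOQ or, if the EOQ is below the tier, at the tier's minimum quantity.
Tier 1 (€121.00): EOQ = 1377.5 exceeds tier's upper bound 909, so this tier is dominated.
EOQ at €113.10 = 1424.8 (feasible in tier 2): TC = 74,700×€113.10 + (74,700/1424.8)×292 + (1424.8/2)×0.19×€113.10 = €8,479,187.86.
EOQ at €110.90 = 1438.9 < 21000, so use break Q=21000: TC = 74,700×€110.90 + (74,700/21000.0)×292 + (21000.0/2)×0.19×€110.90 = €8,506,514.19.
EOQ at €110.20 = 1443.4 < 34000, so use break Q=34000: TC = 74,700×€110.20 + (74,700/34000.0)×292 + (34000.0/2)×0.19×€110.20 = €8,588,527.54.
Lowest total cost is €8,479,187.86 at Q = 1424.8.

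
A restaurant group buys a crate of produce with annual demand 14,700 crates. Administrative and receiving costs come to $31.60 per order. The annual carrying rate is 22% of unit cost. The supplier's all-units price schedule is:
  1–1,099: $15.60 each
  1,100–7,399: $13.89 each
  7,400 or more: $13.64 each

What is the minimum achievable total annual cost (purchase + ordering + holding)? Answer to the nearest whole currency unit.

Holding cost per unit per year at price C is H = 0.22·C.
For each price level, check whether its EOQ is feasible; otherwise the best quantity at that price is the breakpoint.
EOQ at $15.60 = 520.3 (feasible in tier 1): TC = 14,700×$15.60 + (14,700/520.3)×31.6 + (520.3/2)×0.22×$15.60 = $231,105.63.
EOQ at $13.89 = 551.4 < 1100, so use break Q=1100: TC = 14,700×$13.89 + (14,700/1100.0)×31.6 + (1100.0/2)×0.22×$13.89 = $206,285.98.
EOQ at $13.64 = 556.4 < 7400, so use break Q=7400: TC = 14,700×$13.64 + (14,700/7400.0)×31.6 + (7400.0/2)×0.22×$13.64 = $211,673.73.
Lowest total cost among the candidates is at Q = 1100.0.

TC* ≈ $206,286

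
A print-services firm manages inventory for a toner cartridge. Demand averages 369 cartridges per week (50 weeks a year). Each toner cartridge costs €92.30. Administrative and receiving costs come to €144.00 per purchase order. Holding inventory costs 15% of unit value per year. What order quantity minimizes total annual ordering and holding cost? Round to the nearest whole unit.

Q* ≈ 620 cartridges

Annual demand D = 369 × 50 = 18,450.
Holding cost H = 0.15 × €92.30 = €13.8450 per unit per year.
EOQ = √(2DS / H) = √(2 × 18,450 × 144 / 13.845).
= √(5,313,600 / 13.845) = √383,791.9827 ≈ 619.509.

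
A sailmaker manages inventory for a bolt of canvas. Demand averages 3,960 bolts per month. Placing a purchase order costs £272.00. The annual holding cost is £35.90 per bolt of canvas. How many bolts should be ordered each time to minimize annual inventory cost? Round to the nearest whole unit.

Annual demand D = 3,960 × 12 = 47,520.
EOQ = √(2DS / H) = √(2 × 47,520 × 272 / 35.9).
= √(25,850,880 / 35.9) = √720,080.2228 ≈ 848.575.

Q* ≈ 849 bolts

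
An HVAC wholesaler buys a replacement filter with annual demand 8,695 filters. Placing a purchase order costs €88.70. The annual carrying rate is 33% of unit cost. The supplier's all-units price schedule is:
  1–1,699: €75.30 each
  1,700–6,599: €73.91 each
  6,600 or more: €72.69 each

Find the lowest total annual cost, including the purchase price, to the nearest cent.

Holding cost per unit per year at price C is H = 0.33·C.
For each price level, check whether its EOQ is feasible; otherwise the best quantity at that price is the breakpoint.
EOQ at €75.30 = 249.1 (feasible in tier 1): TC = 8,695×€75.30 + (8,695/249.1)×88.7 + (249.1/2)×0.33×€75.30 = €660,924.57.
EOQ at €73.91 = 251.5 < 1700, so use break Q=1700: TC = 8,695×€73.91 + (8,695/1700.0)×88.7 + (1700.0/2)×0.33×€73.91 = €663,832.88.
EOQ at €72.69 = 253.6 < 6600, so use break Q=6600: TC = 8,695×€72.69 + (8,695/6600.0)×88.7 + (6600.0/2)×0.33×€72.69 = €711,315.82.
Lowest total cost among the candidates is at Q = 249.1.

TC* ≈ €660,924.57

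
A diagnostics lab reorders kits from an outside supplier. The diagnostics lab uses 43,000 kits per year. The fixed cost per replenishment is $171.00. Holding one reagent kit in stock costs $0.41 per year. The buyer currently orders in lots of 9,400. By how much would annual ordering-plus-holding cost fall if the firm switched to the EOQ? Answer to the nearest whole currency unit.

Extra cost ≈ $254 per year

EOQ = √(2DS/H) = √(2 × 43,000 × 171 / 0.41) ≈ 5989.01.
Cost at Q* = (D/Q*)S + (Q*/2)H = √(2DSH) ≈ $2,455.50.
Cost at Q = 9,400: (43,000/9,400)×171 + (9,400/2)×0.41 = $782.23 + $1,927.00 = $2,709.23.
Excess = $2,709.23 − $2,455.50 = $253.74.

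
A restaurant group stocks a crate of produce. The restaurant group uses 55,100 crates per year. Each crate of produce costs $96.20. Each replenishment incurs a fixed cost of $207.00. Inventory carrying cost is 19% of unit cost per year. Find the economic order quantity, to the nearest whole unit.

Holding cost H = 0.19 × $96.20 = $18.2780 per unit per year.
EOQ = √(2DS / H) = √(2 × 55,100 × 207 / 18.278).
= √(22,811,400 / 18.278) = √1,248,024.948 ≈ 1117.150.

Q* ≈ 1,117 crates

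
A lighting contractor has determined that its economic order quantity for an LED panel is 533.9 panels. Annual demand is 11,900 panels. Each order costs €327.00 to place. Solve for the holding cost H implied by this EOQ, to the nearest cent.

H ≈ €27.30

Squaring Q* = √(2DS/H) gives Q*² = 2DS/H.
From Q* = √(2DS/H): H = 2DS / Q*² = 2 × 11,900 × 327 / 533.9² = 27.3027.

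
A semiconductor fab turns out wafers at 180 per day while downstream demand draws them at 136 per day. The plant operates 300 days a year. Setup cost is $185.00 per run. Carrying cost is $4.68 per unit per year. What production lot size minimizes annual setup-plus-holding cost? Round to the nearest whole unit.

Annual demand D = 136 × 300 = 40,800.
Production build-up factor (1 − d/p) = 1 − 136/180 = 0.2444.
Q* = √(2DS / (H(1 − d/p))) = √(2 × 40,800 × 185 / (4.68 × 0.2444)).
= √(15,096,000 / 1.144) ≈ 3632.603.

Q* ≈ 3,633 wafers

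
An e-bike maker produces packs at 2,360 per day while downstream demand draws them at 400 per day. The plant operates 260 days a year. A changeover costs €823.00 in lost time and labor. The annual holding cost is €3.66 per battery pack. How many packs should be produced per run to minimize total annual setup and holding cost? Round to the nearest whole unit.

Annual demand D = 400 × 260 = 104,000.
Production build-up factor (1 − d/p) = 1 − 400/2,360 = 0.8305.
Q* = √(2DS / (H(1 − d/p))) = √(2 × 104,000 × 823 / (3.66 × 0.8305)).
= √(171,184,000 / 3.0397) ≈ 7504.452.

Q* ≈ 7,504 packs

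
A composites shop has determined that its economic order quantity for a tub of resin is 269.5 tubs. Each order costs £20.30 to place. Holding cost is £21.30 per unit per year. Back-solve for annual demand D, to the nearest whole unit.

Invert the EOQ relation Q*² = 2DS/H.
From Q* = √(2DS/H): D = Q*²H / (2S) = 269.5² × 21.3 / (2 × 20.3) = 38104.047.

D ≈ 38,104 tubs per year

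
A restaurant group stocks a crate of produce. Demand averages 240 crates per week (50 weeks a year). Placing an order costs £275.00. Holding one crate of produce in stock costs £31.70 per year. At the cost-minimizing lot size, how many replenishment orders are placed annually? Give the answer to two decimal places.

N ≈ 26.30 orders per year

Annual demand D = 240 × 50 = 12,000.
The optimal lot size = √(2DS/H) = √(2 × 12,000 × 275 / 31.7) ≈ 456.29.
Orders per year = D / Q* = 12,000 / 456.29 ≈ 26.299.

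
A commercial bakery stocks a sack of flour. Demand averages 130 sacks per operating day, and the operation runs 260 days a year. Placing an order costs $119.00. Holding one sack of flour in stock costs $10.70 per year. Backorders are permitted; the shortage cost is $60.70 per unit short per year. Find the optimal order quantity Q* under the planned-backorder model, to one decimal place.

Q* ≈ 940.4 sacks

Annual demand D = 130 × 260 = 33,800.
With planned backorders, Q* = √(2DS/H) · √((H+B)/B).
√(2DS/H) = √(2 × 33,800 × 119 / 10.7) = 867.072.
√((H+B)/B) = √((10.7+60.7)/60.7) = 1.0846.
Q* ≈ 940.394.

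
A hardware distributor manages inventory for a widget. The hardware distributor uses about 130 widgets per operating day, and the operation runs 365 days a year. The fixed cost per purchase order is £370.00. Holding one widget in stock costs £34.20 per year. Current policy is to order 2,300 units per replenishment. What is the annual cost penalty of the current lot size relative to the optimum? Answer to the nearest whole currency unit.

Extra cost ≈ £12,310 per year

Annual demand D = 130 × 365 = 47,450.
EOQ = √(2DS/H) = √(2 × 47,450 × 370 / 34.2) ≈ 1013.26.
Cost at Q* = (D/Q*)S + (Q*/2)H = √(2DSH) ≈ £34,653.49.
Cost at Q = 2,300: (47,450/2,300)×370 + (2,300/2)×34.2 = £7,633.26 + £39,330.00 = £46,963.26.
Excess = £46,963.26 − £34,653.49 = £12,309.77.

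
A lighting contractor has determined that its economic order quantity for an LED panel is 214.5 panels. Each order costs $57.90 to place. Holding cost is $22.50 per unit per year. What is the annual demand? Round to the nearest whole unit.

D ≈ 8,940 panels per year

Invert the EOQ relation Q*² = 2DS/H.
From Q* = √(2DS/H): D = Q*²H / (2S) = 214.5² × 22.5 / (2 × 57.9) = 8939.815.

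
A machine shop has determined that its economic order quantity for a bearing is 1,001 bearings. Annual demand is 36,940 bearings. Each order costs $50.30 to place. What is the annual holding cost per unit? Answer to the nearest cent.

H ≈ $3.71

The basic EOQ model gives Q* = √(2DS/H); rearrange for the unknown.
From Q* = √(2DS/H): H = 2DS / Q*² = 2 × 36,940 × 50.3 / 1,001² = 3.7087.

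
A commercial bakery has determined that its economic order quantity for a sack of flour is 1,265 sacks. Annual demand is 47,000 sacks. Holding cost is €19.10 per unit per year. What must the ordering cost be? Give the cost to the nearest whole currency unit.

S ≈ €325

The basic EOQ model gives Q* = √(2DS/H); rearrange for the unknown.
From Q* = √(2DS/H): S = Q*²H / (2D) = 1,265² × 19.1 / (2 × 47,000) = 325.1521.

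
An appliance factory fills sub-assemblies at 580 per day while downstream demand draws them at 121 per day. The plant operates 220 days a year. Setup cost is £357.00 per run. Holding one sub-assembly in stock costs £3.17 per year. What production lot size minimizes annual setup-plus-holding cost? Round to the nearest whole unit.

Q* ≈ 2,753 sub-assemblies

Annual demand D = 121 × 220 = 26,620.
Production build-up factor (1 − d/p) = 1 − 121/580 = 0.7914.
Q* = √(2DS / (H(1 − d/p))) = √(2 × 26,620 × 357 / (3.17 × 0.7914)).
= √(19,006,680 / 2.5087) ≈ 2752.524.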